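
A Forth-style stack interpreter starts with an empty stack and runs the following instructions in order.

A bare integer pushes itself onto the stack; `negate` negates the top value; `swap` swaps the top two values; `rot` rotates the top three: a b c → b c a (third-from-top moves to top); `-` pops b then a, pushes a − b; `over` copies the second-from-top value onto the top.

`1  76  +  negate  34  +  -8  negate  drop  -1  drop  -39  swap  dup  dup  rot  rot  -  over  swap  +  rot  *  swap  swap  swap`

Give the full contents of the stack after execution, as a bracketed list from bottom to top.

1      : 1
76     : 1 76
+      : 77
negate : -77
34     : -77 34
+      : -43
-8     : -43 -8
negate : -43 8
drop   : -43
-1     : -43 -1
drop   : -43
-39    : -43 -39
swap   : -39 -43
dup    : -39 -43 -43
dup    : -39 -43 -43 -43
rot    : -39 -43 -43 -43
rot    : -39 -43 -43 -43
-      : -39 -43 0
over   : -39 -43 0 -43
swap   : -39 -43 -43 0
+      : -39 -43 -43
rot    : -43 -43 -39
*      : -43 1677
swap   : 1677 -43
swap   : -43 1677
swap   : 1677 -43

[1677, -43]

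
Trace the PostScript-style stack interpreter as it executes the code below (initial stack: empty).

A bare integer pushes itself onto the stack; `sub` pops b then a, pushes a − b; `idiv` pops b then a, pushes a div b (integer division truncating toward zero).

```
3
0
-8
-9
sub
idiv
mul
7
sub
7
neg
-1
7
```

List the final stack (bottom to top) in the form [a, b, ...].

[-7, -7, -1, 7]

3     3
0     3 0
-8    3 0 -8
-9    3 0 -8 -9
sub   3 0 1
idiv  3 0
mul   0
7     0 7
sub   -7
7     -7 7
neg   -7 -7
-1    -7 -7 -1
7     -7 -7 -1 7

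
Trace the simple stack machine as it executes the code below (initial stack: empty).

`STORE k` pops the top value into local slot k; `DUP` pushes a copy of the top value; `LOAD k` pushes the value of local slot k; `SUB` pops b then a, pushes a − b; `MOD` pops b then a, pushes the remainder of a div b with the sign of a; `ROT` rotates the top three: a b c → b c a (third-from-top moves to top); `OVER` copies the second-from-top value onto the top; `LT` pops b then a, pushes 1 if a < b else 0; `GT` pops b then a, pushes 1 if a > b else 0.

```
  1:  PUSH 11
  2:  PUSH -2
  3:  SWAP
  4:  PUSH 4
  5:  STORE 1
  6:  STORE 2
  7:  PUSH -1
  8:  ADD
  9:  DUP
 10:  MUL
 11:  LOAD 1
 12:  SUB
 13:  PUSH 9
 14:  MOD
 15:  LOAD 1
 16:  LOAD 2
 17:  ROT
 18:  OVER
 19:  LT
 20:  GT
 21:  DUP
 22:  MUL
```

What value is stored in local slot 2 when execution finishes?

11

PUSH 11 : 11
PUSH -2 : 11 -2
SWAP    : -2 11
PUSH 4  : -2 11 4
STORE 1 : -2 11
STORE 2 : -2
PUSH -1 : -2 -1
ADD     : -3
DUP     : -3 -3
MUL     : 9
LOAD 1  : 9 4
SUB     : 5
PUSH 9  : 5 9
MOD     : 5
LOAD 1  : 5 4
LOAD 2  : 5 4 11
ROT     : 4 11 5
OVER    : 4 11 5 11
LT      : 4 11 1
GT      : 4 1
DUP     : 4 1 1
MUL     : 4 1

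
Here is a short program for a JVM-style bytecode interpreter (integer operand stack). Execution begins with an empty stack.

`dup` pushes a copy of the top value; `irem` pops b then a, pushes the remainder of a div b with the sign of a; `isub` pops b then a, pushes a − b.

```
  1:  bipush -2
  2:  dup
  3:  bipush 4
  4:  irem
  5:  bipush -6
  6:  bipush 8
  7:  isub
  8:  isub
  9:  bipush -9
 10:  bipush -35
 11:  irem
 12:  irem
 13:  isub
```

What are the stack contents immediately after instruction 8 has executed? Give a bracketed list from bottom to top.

[-2, 12]

bipush -2 → [-2]
dup       → [-2, -2]
bipush 4  → [-2, -2, 4]
irem      → [-2, -2]
bipush -6 → [-2, -2, -6]
bipush 8  → [-2, -2, -6, 8]
isub      → [-2, -2, -14]
isub      → [-2, 12]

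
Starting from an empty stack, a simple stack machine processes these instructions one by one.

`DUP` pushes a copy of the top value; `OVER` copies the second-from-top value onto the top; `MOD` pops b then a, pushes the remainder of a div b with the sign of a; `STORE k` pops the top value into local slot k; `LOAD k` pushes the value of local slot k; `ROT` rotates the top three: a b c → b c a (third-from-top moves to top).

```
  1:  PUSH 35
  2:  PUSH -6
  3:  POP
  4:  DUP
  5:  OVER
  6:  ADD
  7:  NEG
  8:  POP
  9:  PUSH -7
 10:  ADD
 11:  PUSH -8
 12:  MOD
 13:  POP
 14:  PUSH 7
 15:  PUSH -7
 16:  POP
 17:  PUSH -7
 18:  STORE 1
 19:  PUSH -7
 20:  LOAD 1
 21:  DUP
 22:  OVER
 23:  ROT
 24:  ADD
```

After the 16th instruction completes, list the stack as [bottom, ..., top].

PUSH 35 : [35]
PUSH -6 : [35, -6]
POP     : [35]
DUP     : [35, 35]
OVER    : [35, 35, 35]
ADD     : [35, 70]
NEG     : [35, -70]
POP     : [35]
PUSH -7 : [35, -7]
ADD     : [28]
PUSH -8 : [28, -8]
MOD     : [4]
POP     : []
PUSH 7  : [7]
PUSH -7 : [7, -7]
POP     : [7]

[7]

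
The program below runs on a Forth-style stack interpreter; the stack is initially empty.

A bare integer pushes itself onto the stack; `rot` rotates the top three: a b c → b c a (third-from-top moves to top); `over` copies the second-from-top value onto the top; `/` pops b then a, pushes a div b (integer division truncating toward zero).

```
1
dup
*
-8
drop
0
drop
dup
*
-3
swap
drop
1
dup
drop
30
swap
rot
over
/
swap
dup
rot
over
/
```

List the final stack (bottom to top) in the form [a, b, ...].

[30, 1, 1, -3]

1    → 1
dup  → 1 1
*    → 1
-8   → 1 -8
drop → 1
0    → 1 0
drop → 1
dup  → 1 1
*    → 1
-3   → 1 -3
swap → -3 1
drop → -3
1    → -3 1
dup  → -3 1 1
drop → -3 1
30   → -3 1 30
swap → -3 30 1
rot  → 30 1 -3
over → 30 1 -3 1
/    → 30 1 -3
swap → 30 -3 1
dup  → 30 -3 1 1
rot  → 30 1 1 -3
over → 30 1 1 -3 1
/    → 30 1 1 -3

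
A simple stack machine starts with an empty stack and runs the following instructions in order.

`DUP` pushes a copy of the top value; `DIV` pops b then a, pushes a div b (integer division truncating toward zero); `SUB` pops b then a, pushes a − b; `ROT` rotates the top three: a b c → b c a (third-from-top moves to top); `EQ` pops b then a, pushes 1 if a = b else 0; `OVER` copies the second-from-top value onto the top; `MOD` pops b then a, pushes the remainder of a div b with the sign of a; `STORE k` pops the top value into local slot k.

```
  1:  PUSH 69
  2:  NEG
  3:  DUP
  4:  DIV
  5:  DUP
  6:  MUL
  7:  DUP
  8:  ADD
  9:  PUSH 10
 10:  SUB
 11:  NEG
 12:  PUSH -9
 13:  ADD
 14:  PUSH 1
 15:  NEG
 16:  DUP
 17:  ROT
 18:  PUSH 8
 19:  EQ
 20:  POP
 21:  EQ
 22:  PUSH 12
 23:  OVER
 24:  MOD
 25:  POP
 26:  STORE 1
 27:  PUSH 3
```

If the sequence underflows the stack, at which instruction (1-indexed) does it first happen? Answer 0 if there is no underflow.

0

PUSH 69 → [69]
NEG     → [-69]
DUP     → [-69, -69]
DIV     → [1]
DUP     → [1, 1]
MUL     → [1]
DUP     → [1, 1]
ADD     → [2]
PUSH 10 → [2, 10]
SUB     → [-8]
NEG     → [8]
PUSH -9 → [8, -9]
ADD     → [-1]
PUSH 1  → [-1, 1]
NEG     → [-1, -1]
DUP     → [-1, -1, -1]
ROT     → [-1, -1, -1]
PUSH 8  → [-1, -1, -1, 8]
EQ      → [-1, -1, 0]
POP     → [-1, -1]
EQ      → [1]
PUSH 12 → [1, 12]
OVER    → [1, 12, 1]
MOD     → [1, 0]
POP     → [1]
STORE 1 → []
PUSH 3  → [3]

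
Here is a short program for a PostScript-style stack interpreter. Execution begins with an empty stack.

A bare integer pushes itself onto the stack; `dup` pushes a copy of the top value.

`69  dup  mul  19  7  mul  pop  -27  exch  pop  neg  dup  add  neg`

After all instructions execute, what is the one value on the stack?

69   -> [69]
dup  -> [69, 69]
mul  -> [4761]
19   -> [4761, 19]
7    -> [4761, 19, 7]
mul  -> [4761, 133]
pop  -> [4761]
-27  -> [4761, -27]
exch -> [-27, 4761]
pop  -> [-27]
neg  -> [27]
dup  -> [27, 27]
add  -> [54]
neg  -> [-54]

-54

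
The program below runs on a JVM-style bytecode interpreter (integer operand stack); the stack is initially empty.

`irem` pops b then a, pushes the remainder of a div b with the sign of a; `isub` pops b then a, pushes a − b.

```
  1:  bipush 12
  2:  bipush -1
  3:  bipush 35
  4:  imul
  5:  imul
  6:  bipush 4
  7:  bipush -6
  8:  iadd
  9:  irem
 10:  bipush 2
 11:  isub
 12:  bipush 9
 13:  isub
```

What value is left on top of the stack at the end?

bipush 12  12
bipush -1  12 -1
bipush 35  12 -1 35
imul       12 -35
imul       -420
bipush 4   -420 4
bipush -6  -420 4 -6
iadd       -420 -2
irem       0
bipush 2   0 2
isub       -2
bipush 9   -2 9
isub       -11

-11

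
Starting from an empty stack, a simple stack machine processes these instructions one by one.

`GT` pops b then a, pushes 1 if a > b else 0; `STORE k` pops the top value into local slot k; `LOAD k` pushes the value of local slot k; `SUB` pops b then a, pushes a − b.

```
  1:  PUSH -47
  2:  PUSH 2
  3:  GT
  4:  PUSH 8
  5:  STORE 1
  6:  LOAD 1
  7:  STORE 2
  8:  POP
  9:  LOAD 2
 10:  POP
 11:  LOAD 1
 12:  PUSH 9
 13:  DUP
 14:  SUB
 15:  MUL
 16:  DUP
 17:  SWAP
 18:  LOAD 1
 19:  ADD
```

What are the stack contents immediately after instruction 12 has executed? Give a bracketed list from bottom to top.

[8, 9]

PUSH -47 → [-47]
PUSH 2   → [-47, 2]
GT       → [0]
PUSH 8   → [0, 8]
STORE 1  → [0]
LOAD 1   → [0, 8]
STORE 2  → [0]
POP      → []
LOAD 2   → [8]
POP      → []
LOAD 1   → [8]
PUSH 9   → [8, 9]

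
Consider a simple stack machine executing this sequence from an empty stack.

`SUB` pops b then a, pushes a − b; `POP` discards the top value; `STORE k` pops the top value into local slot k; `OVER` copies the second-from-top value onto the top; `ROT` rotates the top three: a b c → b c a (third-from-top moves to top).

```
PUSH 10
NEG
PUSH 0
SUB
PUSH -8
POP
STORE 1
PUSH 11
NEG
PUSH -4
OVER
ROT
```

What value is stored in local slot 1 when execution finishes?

PUSH 10  [10]
NEG      [-10]
PUSH 0   [-10, 0]
SUB      [-10]
PUSH -8  [-10, -8]
POP      [-10]
STORE 1  []
PUSH 11  [11]
NEG      [-11]
PUSH -4  [-11, -4]
OVER     [-11, -4, -11]
ROT      [-4, -11, -11]

-10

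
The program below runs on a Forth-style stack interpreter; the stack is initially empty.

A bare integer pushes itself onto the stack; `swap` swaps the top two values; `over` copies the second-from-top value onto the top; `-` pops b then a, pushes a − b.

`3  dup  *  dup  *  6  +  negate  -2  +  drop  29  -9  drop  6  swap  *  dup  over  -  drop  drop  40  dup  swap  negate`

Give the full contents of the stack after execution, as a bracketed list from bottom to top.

[40, -40]

3      : [3]
dup    : [3, 3]
*      : [9]
dup    : [9, 9]
*      : [81]
6      : [81, 6]
+      : [87]
negate : [-87]
-2     : [-87, -2]
+      : [-89]
drop   : []
29     : [29]
-9     : [29, -9]
drop   : [29]
6      : [29, 6]
swap   : [6, 29]
*      : [174]
dup    : [174, 174]
over   : [174, 174, 174]
-      : [174, 0]
drop   : [174]
drop   : []
40     : [40]
dup    : [40, 40]
swap   : [40, 40]
negate : [40, -40]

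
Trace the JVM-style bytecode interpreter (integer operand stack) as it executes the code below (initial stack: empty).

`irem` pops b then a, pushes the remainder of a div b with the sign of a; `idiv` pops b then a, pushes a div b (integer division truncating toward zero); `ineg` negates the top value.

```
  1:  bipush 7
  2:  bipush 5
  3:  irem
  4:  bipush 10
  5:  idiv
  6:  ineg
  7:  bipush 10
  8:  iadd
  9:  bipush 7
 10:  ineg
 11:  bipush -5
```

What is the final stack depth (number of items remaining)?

3

bipush 7   7
bipush 5   7 5
irem       2
bipush 10  2 10
idiv       0
ineg       0
bipush 10  0 10
iadd       10
bipush 7   10 7
ineg       10 -7
bipush -5  10 -7 -5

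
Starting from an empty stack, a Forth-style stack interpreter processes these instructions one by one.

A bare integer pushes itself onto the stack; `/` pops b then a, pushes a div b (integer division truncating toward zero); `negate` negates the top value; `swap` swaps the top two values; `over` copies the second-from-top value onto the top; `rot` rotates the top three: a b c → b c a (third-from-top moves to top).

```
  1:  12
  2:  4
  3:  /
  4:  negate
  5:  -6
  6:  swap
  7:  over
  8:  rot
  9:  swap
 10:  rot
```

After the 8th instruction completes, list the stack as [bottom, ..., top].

12     : 12
4      : 12 4
/      : 3
negate : -3
-6     : -3 -6
swap   : -6 -3
over   : -6 -3 -6
rot    : -3 -6 -6

[-3, -6, -6]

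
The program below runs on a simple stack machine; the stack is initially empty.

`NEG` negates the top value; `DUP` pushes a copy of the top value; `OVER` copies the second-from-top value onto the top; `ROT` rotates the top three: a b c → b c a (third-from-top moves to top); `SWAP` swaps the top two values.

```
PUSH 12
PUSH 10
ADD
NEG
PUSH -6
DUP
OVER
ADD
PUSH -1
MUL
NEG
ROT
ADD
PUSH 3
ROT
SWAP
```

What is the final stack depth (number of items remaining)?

PUSH 12 → [12]
PUSH 10 → [12, 10]
ADD     → [22]
NEG     → [-22]
PUSH -6 → [-22, -6]
DUP     → [-22, -6, -6]
OVER    → [-22, -6, -6, -6]
ADD     → [-22, -6, -12]
PUSH -1 → [-22, -6, -12, -1]
MUL     → [-22, -6, 12]
NEG     → [-22, -6, -12]
ROT     → [-6, -12, -22]
ADD     → [-6, -34]
PUSH 3  → [-6, -34, 3]
ROT     → [-34, 3, -6]
SWAP    → [-34, -6, 3]

3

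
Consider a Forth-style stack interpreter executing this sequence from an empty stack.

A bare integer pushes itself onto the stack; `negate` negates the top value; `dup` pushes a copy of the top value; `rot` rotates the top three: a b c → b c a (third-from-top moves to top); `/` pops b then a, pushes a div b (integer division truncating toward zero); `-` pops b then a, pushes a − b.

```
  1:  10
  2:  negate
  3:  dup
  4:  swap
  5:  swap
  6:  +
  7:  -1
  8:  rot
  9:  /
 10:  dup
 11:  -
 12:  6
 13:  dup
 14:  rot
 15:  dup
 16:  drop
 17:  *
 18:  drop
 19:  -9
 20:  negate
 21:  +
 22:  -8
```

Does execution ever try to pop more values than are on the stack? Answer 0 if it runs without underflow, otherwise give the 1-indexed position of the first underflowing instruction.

10      [10]
negate  [-10]
dup     [-10, -10]
swap    [-10, -10]
swap    [-10, -10]
+       [-20]
-1      [-20, -1]
rot  — needs 3 operands, stack has 2 → underflow

8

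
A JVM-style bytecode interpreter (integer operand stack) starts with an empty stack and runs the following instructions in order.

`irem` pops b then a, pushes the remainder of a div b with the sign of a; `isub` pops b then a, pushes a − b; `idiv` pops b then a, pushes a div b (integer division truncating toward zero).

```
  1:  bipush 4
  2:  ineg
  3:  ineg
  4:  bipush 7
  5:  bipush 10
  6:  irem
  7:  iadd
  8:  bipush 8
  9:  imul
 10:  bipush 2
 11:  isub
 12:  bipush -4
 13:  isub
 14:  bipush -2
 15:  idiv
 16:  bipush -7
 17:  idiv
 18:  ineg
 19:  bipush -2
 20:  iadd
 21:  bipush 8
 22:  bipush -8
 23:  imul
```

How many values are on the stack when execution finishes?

2

bipush 4  : 4
ineg      : -4
ineg      : 4
bipush 7  : 4 7
bipush 10 : 4 7 10
irem      : 4 7
iadd      : 11
bipush 8  : 11 8
imul      : 88
bipush 2  : 88 2
isub      : 86
bipush -4 : 86 -4
isub      : 90
bipush -2 : 90 -2
idiv      : -45
bipush -7 : -45 -7
idiv      : 6
ineg      : -6
bipush -2 : -6 -2
iadd      : -8
bipush 8  : -8 8
bipush -8 : -8 8 -8
imul      : -8 -64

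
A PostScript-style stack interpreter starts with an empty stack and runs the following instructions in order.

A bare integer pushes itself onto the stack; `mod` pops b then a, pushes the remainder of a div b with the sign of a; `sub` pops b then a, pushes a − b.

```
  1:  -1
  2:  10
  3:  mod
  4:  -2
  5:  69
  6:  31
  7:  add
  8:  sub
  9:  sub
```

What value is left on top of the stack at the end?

101

-1   [-1]
10   [-1, 10]
mod  [-1]
-2   [-1, -2]
69   [-1, -2, 69]
31   [-1, -2, 69, 31]
add  [-1, -2, 100]
sub  [-1, -102]
sub  [101]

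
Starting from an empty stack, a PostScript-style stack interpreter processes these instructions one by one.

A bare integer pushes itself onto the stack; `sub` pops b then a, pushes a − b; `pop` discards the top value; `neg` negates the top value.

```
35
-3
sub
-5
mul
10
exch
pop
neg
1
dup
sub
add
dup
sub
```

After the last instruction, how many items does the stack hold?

35   : [35]
-3   : [35, -3]
sub  : [38]
-5   : [38, -5]
mul  : [-190]
10   : [-190, 10]
exch : [10, -190]
pop  : [10]
neg  : [-10]
1    : [-10, 1]
dup  : [-10, 1, 1]
sub  : [-10, 0]
add  : [-10]
dup  : [-10, -10]
sub  : [0]

1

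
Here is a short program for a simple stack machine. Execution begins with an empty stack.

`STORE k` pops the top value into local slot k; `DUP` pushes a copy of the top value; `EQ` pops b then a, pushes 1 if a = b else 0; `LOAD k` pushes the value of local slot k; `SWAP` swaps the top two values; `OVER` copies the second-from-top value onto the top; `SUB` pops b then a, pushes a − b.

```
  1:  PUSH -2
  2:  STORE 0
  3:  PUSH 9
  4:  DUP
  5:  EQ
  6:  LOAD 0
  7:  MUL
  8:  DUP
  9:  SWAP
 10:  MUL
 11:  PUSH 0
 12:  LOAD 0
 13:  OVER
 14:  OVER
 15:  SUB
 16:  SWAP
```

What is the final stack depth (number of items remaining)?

PUSH -2 -> -2
STORE 0 -> (empty)
PUSH 9  -> 9
DUP     -> 9 9
EQ      -> 1
LOAD 0  -> 1 -2
MUL     -> -2
DUP     -> -2 -2
SWAP    -> -2 -2
MUL     -> 4
PUSH 0  -> 4 0
LOAD 0  -> 4 0 -2
OVER    -> 4 0 -2 0
OVER    -> 4 0 -2 0 -2
SUB     -> 4 0 -2 2
SWAP    -> 4 0 2 -2

4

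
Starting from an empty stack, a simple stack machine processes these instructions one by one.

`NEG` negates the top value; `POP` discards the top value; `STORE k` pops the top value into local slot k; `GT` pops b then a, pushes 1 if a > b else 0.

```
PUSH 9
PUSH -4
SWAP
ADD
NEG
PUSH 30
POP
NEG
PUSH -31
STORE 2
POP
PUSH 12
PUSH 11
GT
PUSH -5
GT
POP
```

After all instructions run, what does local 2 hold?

-31

PUSH 9    9
PUSH -4   9 -4
SWAP      -4 9
ADD       5
NEG       -5
PUSH 30   -5 30
POP       -5
NEG       5
PUSH -31  5 -31
STORE 2   5
POP       (empty)
PUSH 12   12
PUSH 11   12 11
GT        1
PUSH -5   1 -5
GT        1
POP       (empty)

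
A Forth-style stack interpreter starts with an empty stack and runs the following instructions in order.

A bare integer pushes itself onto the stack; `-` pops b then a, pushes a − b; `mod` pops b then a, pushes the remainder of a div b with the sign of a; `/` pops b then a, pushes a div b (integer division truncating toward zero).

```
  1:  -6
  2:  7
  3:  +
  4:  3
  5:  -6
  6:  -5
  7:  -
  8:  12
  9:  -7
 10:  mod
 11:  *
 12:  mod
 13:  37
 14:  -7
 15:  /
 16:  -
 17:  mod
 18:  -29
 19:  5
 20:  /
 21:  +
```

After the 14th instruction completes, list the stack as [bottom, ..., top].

-6   [-6]
7    [-6, 7]
+    [1]
3    [1, 3]
-6   [1, 3, -6]
-5   [1, 3, -6, -5]
-    [1, 3, -1]
12   [1, 3, -1, 12]
-7   [1, 3, -1, 12, -7]
mod  [1, 3, -1, 5]
*    [1, 3, -5]
mod  [1, 3]
37   [1, 3, 37]
-7   [1, 3, 37, -7]

[1, 3, 37, -7]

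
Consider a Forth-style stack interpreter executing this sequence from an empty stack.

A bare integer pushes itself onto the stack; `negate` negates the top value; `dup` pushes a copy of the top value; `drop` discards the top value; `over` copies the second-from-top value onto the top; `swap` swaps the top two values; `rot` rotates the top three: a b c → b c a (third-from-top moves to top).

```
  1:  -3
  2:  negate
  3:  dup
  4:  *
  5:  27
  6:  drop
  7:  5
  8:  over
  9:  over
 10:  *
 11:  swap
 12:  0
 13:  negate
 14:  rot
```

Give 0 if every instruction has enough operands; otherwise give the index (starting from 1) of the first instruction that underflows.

0

-3      [-3]
negate  [3]
dup     [3, 3]
*       [9]
27      [9, 27]
drop    [9]
5       [9, 5]
over    [9, 5, 9]
over    [9, 5, 9, 5]
*       [9, 5, 45]
swap    [9, 45, 5]
0       [9, 45, 5, 0]
negate  [9, 45, 5, 0]
rot     [9, 5, 0, 45]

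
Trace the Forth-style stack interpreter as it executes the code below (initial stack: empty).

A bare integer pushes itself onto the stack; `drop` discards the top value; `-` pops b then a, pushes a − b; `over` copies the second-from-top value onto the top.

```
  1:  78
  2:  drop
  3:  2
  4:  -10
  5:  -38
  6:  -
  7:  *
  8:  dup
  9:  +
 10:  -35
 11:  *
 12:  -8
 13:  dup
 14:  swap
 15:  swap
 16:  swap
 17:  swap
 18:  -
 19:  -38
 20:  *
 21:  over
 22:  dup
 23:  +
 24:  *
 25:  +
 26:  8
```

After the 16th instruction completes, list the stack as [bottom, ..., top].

[-3920, -8, -8]

78   : [78]
drop : []
2    : [2]
-10  : [2, -10]
-38  : [2, -10, -38]
-    : [2, 28]
*    : [56]
dup  : [56, 56]
+    : [112]
-35  : [112, -35]
*    : [-3920]
-8   : [-3920, -8]
dup  : [-3920, -8, -8]
swap : [-3920, -8, -8]
swap : [-3920, -8, -8]
swap : [-3920, -8, -8]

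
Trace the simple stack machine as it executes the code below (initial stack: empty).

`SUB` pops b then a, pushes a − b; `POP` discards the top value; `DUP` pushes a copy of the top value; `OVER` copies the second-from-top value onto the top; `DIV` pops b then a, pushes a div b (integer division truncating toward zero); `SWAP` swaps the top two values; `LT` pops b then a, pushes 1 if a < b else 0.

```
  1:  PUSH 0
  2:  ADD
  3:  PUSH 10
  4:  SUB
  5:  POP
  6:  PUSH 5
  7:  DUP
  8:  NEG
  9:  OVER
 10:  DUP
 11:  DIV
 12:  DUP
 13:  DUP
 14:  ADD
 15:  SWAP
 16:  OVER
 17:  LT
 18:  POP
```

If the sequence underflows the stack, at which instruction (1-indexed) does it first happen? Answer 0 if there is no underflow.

2

PUSH 0 → 0
ADD  — needs 2 operands, stack has 1 → underflow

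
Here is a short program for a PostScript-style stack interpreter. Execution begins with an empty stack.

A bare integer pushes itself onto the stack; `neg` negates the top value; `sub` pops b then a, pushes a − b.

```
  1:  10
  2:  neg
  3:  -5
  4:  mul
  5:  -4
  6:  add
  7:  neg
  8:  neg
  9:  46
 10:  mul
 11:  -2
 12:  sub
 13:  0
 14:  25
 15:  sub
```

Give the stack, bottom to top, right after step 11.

[2116, -2]

10  : [10]
neg : [-10]
-5  : [-10, -5]
mul : [50]
-4  : [50, -4]
add : [46]
neg : [-46]
neg : [46]
46  : [46, 46]
mul : [2116]
-2  : [2116, -2]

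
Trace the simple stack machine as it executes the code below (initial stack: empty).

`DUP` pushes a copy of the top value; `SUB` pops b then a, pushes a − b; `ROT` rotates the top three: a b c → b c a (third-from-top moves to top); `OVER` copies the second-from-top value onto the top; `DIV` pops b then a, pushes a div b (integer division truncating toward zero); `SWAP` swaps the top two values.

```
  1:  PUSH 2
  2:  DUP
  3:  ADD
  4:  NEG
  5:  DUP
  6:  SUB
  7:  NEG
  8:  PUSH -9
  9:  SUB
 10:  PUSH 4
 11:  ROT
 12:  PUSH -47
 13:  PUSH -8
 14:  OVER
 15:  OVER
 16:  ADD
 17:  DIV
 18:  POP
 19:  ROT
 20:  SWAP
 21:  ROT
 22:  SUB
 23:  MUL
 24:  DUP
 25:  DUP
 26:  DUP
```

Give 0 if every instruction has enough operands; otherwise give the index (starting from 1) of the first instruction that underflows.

11

PUSH 2  : 2
DUP     : 2 2
ADD     : 4
NEG     : -4
DUP     : -4 -4
SUB     : 0
NEG     : 0
PUSH -9 : 0 -9
SUB     : 9
PUSH 4  : 9 4
ROT  — needs 3 operands, stack has 2 → underflow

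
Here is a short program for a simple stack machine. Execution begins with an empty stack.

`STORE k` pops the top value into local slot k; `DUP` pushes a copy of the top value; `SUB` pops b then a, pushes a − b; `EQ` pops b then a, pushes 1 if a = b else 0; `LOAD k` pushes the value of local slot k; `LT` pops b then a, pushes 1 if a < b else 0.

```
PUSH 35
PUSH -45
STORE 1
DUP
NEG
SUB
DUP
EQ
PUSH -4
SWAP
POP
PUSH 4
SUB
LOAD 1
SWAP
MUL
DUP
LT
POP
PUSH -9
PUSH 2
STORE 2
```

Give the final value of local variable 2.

PUSH 35   35
PUSH -45  35 -45
STORE 1   35
DUP       35 35
NEG       35 -35
SUB       70
DUP       70 70
EQ        1
PUSH -4   1 -4
SWAP      -4 1
POP       -4
PUSH 4    -4 4
SUB       -8
LOAD 1    -8 -45
SWAP      -45 -8
MUL       360
DUP       360 360
LT        0
POP       (empty)
PUSH -9   -9
PUSH 2    -9 2
STORE 2   -9

2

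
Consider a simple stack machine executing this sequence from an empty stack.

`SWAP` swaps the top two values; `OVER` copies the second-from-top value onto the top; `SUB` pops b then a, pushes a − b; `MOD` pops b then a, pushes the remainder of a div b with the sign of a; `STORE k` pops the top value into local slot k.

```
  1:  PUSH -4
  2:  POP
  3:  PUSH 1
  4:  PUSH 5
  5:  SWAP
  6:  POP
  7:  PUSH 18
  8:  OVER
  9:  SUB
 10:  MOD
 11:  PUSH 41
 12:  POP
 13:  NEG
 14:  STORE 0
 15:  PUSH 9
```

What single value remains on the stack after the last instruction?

PUSH -4 : [-4]
POP     : []
PUSH 1  : [1]
PUSH 5  : [1, 5]
SWAP    : [5, 1]
POP     : [5]
PUSH 18 : [5, 18]
OVER    : [5, 18, 5]
SUB     : [5, 13]
MOD     : [5]
PUSH 41 : [5, 41]
POP     : [5]
NEG     : [-5]
STORE 0 : []
PUSH 9  : [9]

9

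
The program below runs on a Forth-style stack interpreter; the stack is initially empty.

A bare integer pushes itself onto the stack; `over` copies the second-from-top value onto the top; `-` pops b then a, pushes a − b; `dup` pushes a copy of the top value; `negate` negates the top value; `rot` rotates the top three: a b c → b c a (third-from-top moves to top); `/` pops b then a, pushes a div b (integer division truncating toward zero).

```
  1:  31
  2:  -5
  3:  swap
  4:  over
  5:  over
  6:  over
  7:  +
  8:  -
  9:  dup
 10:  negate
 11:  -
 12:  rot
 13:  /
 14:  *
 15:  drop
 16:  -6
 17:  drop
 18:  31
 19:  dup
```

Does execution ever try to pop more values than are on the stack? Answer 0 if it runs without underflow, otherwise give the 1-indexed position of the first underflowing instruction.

31     -> [31]
-5     -> [31, -5]
swap   -> [-5, 31]
over   -> [-5, 31, -5]
over   -> [-5, 31, -5, 31]
over   -> [-5, 31, -5, 31, -5]
+      -> [-5, 31, -5, 26]
-      -> [-5, 31, -31]
dup    -> [-5, 31, -31, -31]
negate -> [-5, 31, -31, 31]
-      -> [-5, 31, -62]
rot    -> [31, -62, -5]
/      -> [31, 12]
*      -> [372]
drop   -> []
-6     -> [-6]
drop   -> []
31     -> [31]
dup    -> [31, 31]

0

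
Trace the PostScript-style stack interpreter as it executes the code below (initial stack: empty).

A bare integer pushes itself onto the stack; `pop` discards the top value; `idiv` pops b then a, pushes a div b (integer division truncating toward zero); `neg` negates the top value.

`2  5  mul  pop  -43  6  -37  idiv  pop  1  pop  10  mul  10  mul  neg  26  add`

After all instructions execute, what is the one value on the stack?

2    -> 2
5    -> 2 5
mul  -> 10
pop  -> (empty)
-43  -> -43
6    -> -43 6
-37  -> -43 6 -37
idiv -> -43 0
pop  -> -43
1    -> -43 1
pop  -> -43
10   -> -43 10
mul  -> -430
10   -> -430 10
mul  -> -4300
neg  -> 4300
26   -> 4300 26
add  -> 4326

4326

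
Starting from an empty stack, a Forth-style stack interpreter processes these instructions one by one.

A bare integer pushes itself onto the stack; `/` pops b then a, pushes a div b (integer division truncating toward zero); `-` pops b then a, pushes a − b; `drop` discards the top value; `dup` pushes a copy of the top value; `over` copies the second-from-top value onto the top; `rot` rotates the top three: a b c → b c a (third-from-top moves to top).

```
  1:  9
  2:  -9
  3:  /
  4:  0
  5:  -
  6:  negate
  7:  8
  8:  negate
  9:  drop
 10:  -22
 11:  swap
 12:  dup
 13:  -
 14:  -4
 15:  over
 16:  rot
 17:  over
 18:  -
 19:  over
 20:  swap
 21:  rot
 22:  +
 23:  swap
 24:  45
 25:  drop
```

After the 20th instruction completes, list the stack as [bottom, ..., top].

9      -> [9]
-9     -> [9, -9]
/      -> [-1]
0      -> [-1, 0]
-      -> [-1]
negate -> [1]
8      -> [1, 8]
negate -> [1, -8]
drop   -> [1]
-22    -> [1, -22]
swap   -> [-22, 1]
dup    -> [-22, 1, 1]
-      -> [-22, 0]
-4     -> [-22, 0, -4]
over   -> [-22, 0, -4, 0]
rot    -> [-22, -4, 0, 0]
over   -> [-22, -4, 0, 0, 0]
-      -> [-22, -4, 0, 0]
over   -> [-22, -4, 0, 0, 0]
swap   -> [-22, -4, 0, 0, 0]

[-22, -4, 0, 0, 0]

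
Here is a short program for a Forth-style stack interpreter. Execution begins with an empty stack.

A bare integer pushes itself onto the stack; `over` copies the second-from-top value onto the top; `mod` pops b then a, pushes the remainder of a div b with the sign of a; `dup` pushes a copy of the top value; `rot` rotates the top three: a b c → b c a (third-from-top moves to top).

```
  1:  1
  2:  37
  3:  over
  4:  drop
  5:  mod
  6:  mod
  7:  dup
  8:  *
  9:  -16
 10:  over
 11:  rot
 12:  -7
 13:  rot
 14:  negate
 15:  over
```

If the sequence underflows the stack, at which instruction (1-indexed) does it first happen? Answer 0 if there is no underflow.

6

1     [1]
37    [1, 37]
over  [1, 37, 1]
drop  [1, 37]
mod   [1]
mod  — needs 2 operands, stack has 1 → underflow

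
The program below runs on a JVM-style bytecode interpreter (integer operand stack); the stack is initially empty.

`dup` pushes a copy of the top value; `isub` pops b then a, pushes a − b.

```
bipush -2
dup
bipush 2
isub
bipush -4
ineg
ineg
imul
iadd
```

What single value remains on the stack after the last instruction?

bipush -2  [-2]
dup        [-2, -2]
bipush 2   [-2, -2, 2]
isub       [-2, -4]
bipush -4  [-2, -4, -4]
ineg       [-2, -4, 4]
ineg       [-2, -4, -4]
imul       [-2, 16]
iadd       [14]

14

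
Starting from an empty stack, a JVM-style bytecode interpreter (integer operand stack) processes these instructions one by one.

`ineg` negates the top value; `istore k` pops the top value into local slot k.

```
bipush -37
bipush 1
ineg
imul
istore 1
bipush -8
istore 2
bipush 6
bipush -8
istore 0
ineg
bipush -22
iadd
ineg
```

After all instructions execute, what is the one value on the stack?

bipush -37 → [-37]
bipush 1   → [-37, 1]
ineg       → [-37, -1]
imul       → [37]
istore 1   → []
bipush -8  → [-8]
istore 2   → []
bipush 6   → [6]
bipush -8  → [6, -8]
istore 0   → [6]
ineg       → [-6]
bipush -22 → [-6, -22]
iadd       → [-28]
ineg       → [28]

28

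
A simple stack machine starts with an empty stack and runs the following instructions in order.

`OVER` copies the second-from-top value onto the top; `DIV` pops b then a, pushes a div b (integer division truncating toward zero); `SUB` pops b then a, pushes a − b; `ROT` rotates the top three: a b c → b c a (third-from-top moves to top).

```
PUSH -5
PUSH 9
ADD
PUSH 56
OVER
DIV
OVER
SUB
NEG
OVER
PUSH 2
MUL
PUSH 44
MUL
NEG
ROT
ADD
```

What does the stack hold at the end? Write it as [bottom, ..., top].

[-10, -348]

PUSH -5  -5
PUSH 9   -5 9
ADD      4
PUSH 56  4 56
OVER     4 56 4
DIV      4 14
OVER     4 14 4
SUB      4 10
NEG      4 -10
OVER     4 -10 4
PUSH 2   4 -10 4 2
MUL      4 -10 8
PUSH 44  4 -10 8 44
MUL      4 -10 352
NEG      4 -10 -352
ROT      -10 -352 4
ADD      -10 -348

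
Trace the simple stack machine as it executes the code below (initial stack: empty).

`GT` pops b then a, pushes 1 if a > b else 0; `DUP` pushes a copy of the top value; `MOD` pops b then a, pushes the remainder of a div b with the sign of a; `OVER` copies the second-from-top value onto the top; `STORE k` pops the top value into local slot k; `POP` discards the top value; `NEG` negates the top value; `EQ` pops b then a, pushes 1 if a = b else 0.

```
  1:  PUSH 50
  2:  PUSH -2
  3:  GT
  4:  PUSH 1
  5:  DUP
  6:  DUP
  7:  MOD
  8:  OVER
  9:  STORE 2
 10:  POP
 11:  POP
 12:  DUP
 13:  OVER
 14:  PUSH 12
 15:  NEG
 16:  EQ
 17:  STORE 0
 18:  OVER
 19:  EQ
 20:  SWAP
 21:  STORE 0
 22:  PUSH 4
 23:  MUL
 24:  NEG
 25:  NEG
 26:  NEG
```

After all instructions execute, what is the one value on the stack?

-4

PUSH 50 : 50
PUSH -2 : 50 -2
GT      : 1
PUSH 1  : 1 1
DUP     : 1 1 1
DUP     : 1 1 1 1
MOD     : 1 1 0
OVER    : 1 1 0 1
STORE 2 : 1 1 0
POP     : 1 1
POP     : 1
DUP     : 1 1
OVER    : 1 1 1
PUSH 12 : 1 1 1 12
NEG     : 1 1 1 -12
EQ      : 1 1 0
STORE 0 : 1 1
OVER    : 1 1 1
EQ      : 1 1
SWAP    : 1 1
STORE 0 : 1
PUSH 4  : 1 4
MUL     : 4
NEG     : -4
NEG     : 4
NEG     : -4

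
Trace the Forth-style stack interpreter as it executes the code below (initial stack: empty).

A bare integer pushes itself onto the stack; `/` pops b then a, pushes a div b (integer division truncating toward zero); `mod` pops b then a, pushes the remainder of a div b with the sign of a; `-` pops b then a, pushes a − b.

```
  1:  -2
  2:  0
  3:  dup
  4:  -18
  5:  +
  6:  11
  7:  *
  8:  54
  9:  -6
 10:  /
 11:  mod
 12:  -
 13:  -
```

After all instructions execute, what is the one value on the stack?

-2   -2
0    -2 0
dup  -2 0 0
-18  -2 0 0 -18
+    -2 0 -18
11   -2 0 -18 11
*    -2 0 -198
54   -2 0 -198 54
-6   -2 0 -198 54 -6
/    -2 0 -198 -9
mod  -2 0 0
-    -2 0
-    -2

-2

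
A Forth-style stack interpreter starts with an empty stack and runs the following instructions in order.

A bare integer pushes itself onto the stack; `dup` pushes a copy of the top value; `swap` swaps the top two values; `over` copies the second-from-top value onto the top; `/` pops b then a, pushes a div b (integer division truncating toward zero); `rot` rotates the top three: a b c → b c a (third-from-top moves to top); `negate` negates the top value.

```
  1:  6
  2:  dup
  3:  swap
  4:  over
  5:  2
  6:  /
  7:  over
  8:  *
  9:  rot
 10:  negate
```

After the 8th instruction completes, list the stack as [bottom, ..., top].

[6, 6, 18]

6    → [6]
dup  → [6, 6]
swap → [6, 6]
over → [6, 6, 6]
2    → [6, 6, 6, 2]
/    → [6, 6, 3]
over → [6, 6, 3, 6]
*    → [6, 6, 18]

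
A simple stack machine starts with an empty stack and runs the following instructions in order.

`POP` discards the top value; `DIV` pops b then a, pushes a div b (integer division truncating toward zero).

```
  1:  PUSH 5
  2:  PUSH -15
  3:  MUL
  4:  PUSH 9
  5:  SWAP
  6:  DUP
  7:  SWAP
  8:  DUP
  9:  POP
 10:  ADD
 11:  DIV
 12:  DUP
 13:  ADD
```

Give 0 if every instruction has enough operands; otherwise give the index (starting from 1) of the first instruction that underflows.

0

PUSH 5   -> [5]
PUSH -15 -> [5, -15]
MUL      -> [-75]
PUSH 9   -> [-75, 9]
SWAP     -> [9, -75]
DUP      -> [9, -75, -75]
SWAP     -> [9, -75, -75]
DUP      -> [9, -75, -75, -75]
POP      -> [9, -75, -75]
ADD      -> [9, -150]
DIV      -> [0]
DUP      -> [0, 0]
ADD      -> [0]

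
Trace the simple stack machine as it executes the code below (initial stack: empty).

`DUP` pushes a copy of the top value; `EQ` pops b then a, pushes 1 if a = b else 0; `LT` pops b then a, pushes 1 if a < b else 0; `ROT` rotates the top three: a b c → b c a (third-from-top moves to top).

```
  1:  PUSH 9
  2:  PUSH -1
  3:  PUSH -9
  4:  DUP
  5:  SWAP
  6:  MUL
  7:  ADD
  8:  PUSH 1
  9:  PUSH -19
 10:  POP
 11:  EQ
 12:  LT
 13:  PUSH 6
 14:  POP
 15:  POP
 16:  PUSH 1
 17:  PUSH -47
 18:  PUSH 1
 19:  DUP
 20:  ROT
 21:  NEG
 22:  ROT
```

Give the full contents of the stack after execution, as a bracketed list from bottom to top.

[1, 1, 47, 1]

PUSH 9   -> [9]
PUSH -1  -> [9, -1]
PUSH -9  -> [9, -1, -9]
DUP      -> [9, -1, -9, -9]
SWAP     -> [9, -1, -9, -9]
MUL      -> [9, -1, 81]
ADD      -> [9, 80]
PUSH 1   -> [9, 80, 1]
PUSH -19 -> [9, 80, 1, -19]
POP      -> [9, 80, 1]
EQ       -> [9, 0]
LT       -> [0]
PUSH 6   -> [0, 6]
POP      -> [0]
POP      -> []
PUSH 1   -> [1]
PUSH -47 -> [1, -47]
PUSH 1   -> [1, -47, 1]
DUP      -> [1, -47, 1, 1]
ROT      -> [1, 1, 1, -47]
NEG      -> [1, 1, 1, 47]
ROT      -> [1, 1, 47, 1]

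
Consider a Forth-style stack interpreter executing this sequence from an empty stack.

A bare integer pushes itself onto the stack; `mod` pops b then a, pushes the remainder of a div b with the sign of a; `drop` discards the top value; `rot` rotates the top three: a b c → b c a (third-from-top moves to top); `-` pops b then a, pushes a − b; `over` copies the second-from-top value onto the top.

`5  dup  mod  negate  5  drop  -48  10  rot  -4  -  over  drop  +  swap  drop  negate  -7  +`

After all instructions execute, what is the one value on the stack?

5      : 5
dup    : 5 5
mod    : 0
negate : 0
5      : 0 5
drop   : 0
-48    : 0 -48
10     : 0 -48 10
rot    : -48 10 0
-4     : -48 10 0 -4
-      : -48 10 4
over   : -48 10 4 10
drop   : -48 10 4
+      : -48 14
swap   : 14 -48
drop   : 14
negate : -14
-7     : -14 -7
+      : -21

-21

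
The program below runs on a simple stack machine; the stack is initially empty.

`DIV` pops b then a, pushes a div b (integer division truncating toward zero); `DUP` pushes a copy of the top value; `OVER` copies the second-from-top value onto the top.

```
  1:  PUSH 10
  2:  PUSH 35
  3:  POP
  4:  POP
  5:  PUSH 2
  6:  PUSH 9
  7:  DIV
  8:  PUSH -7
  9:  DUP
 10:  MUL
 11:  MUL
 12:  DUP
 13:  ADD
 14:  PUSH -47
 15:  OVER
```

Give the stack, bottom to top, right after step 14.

[0, -47]

PUSH 10  → 10
PUSH 35  → 10 35
POP      → 10
POP      → (empty)
PUSH 2   → 2
PUSH 9   → 2 9
DIV      → 0
PUSH -7  → 0 -7
DUP      → 0 -7 -7
MUL      → 0 49
MUL      → 0
DUP      → 0 0
ADD      → 0
PUSH -47 → 0 -47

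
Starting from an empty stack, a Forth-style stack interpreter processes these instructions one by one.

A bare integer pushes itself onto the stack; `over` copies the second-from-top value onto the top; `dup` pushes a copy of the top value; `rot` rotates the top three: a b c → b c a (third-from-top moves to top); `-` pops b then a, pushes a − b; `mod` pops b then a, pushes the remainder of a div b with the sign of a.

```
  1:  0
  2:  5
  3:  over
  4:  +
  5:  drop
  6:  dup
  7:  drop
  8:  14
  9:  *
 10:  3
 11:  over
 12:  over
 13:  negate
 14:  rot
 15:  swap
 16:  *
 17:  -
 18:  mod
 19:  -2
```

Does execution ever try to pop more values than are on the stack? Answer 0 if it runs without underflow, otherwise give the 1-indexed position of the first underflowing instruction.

0

0       [0]
5       [0, 5]
over    [0, 5, 0]
+       [0, 5]
drop    [0]
dup     [0, 0]
drop    [0]
14      [0, 14]
*       [0]
3       [0, 3]
over    [0, 3, 0]
over    [0, 3, 0, 3]
negate  [0, 3, 0, -3]
rot     [0, 0, -3, 3]
swap    [0, 0, 3, -3]
*       [0, 0, -9]
-       [0, 9]
mod     [0]
-2      [0, -2]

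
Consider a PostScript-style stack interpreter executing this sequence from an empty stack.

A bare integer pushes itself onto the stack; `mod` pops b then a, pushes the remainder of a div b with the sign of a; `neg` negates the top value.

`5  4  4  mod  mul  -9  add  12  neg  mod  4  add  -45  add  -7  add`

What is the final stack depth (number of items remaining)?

5   → [5]
4   → [5, 4]
4   → [5, 4, 4]
mod → [5, 0]
mul → [0]
-9  → [0, -9]
add → [-9]
12  → [-9, 12]
neg → [-9, -12]
mod → [-9]
4   → [-9, 4]
add → [-5]
-45 → [-5, -45]
add → [-50]
-7  → [-50, -7]
add → [-57]

1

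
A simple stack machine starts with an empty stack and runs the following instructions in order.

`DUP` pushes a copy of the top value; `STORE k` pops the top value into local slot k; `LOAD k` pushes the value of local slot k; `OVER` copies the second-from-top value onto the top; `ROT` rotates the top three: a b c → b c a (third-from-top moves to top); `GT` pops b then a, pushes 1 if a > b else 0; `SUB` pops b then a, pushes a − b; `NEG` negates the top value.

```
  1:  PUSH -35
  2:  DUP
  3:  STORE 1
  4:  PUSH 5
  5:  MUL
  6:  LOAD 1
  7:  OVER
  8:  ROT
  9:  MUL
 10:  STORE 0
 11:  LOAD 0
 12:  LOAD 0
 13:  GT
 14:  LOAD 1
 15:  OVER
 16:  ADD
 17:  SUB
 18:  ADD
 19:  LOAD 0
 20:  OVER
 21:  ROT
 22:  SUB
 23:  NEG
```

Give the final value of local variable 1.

-35

PUSH -35  -35
DUP       -35 -35
STORE 1   -35
PUSH 5    -35 5
MUL       -175
LOAD 1    -175 -35
OVER      -175 -35 -175
ROT       -35 -175 -175
MUL       -35 30625
STORE 0   -35
LOAD 0    -35 30625
LOAD 0    -35 30625 30625
GT        -35 0
LOAD 1    -35 0 -35
OVER      -35 0 -35 0
ADD       -35 0 -35
SUB       -35 35
ADD       0
LOAD 0    0 30625
OVER      0 30625 0
ROT       30625 0 0
SUB       30625 0
NEG       30625 0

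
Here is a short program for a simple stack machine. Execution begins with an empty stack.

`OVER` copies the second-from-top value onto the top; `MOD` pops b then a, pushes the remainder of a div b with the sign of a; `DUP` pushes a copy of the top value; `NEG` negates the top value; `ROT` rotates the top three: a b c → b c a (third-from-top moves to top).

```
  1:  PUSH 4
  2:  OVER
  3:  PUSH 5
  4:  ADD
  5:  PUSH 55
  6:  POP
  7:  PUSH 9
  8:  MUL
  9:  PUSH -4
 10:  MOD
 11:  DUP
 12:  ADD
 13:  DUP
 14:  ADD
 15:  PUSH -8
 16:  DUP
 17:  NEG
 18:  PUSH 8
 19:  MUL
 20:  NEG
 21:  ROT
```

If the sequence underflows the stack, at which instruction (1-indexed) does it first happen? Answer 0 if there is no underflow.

2

PUSH 4 -> [4]
OVER  — needs 2 operands, stack has 1 → underflow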